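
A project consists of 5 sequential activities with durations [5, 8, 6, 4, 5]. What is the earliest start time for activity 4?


Activity 4 starts after activities 1 through 3 complete.
Predecessor durations: [5, 8, 6]
ES = 5 + 8 + 6 = 19

19


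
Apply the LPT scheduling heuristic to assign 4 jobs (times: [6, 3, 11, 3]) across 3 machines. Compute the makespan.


Sort jobs in decreasing order (LPT): [11, 6, 3, 3]
Assign each job to the least loaded machine:
  Machine 1: jobs [11], load = 11
  Machine 2: jobs [6], load = 6
  Machine 3: jobs [3, 3], load = 6
Makespan = max load = 11

11


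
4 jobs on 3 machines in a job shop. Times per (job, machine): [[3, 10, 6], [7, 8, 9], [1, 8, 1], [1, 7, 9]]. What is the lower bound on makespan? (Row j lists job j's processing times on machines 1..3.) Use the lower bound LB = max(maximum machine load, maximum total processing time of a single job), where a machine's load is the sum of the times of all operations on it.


Machine loads:
  Machine 1: 3 + 7 + 1 + 1 = 12
  Machine 2: 10 + 8 + 8 + 7 = 33
  Machine 3: 6 + 9 + 1 + 9 = 25
Max machine load = 33
Job totals:
  Job 1: 19
  Job 2: 24
  Job 3: 10
  Job 4: 17
Max job total = 24
Lower bound = max(33, 24) = 33

33


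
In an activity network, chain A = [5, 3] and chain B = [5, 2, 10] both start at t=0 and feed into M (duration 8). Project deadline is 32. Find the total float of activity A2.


Forward pass: ES(A2) = sum of predecessors on chain A = 5
EF = ES + duration = 5 + 3 = 8
Backward pass: LF(M) = deadline = 32; LS(M) = 32 - 8 = 24
LF(A2) = LS(M) - sum(successors on chain A) = 24 - 0 = 24
LS = LF - duration = 24 - 3 = 21
Total float = LS - ES = 21 - 5 = 16

16


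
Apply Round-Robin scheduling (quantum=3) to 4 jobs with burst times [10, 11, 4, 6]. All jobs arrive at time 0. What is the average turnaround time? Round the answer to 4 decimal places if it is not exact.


Time quantum = 3
Execution trace:
  J1 runs 3 units, time = 3
  J2 runs 3 units, time = 6
  J3 runs 3 units, time = 9
  J4 runs 3 units, time = 12
  J1 runs 3 units, time = 15
  J2 runs 3 units, time = 18
  J3 runs 1 units, time = 19
  J4 runs 3 units, time = 22
  J1 runs 3 units, time = 25
  J2 runs 3 units, time = 28
  J1 runs 1 units, time = 29
  J2 runs 2 units, time = 31
Finish times: [29, 31, 19, 22]
Average turnaround = 101/4 = 25.25

25.25


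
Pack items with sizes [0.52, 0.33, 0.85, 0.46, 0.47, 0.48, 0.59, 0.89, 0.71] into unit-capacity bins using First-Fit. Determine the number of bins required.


Place items sequentially using First-Fit:
  Item 0.52 -> new Bin 1
  Item 0.33 -> Bin 1 (now 0.85)
  Item 0.85 -> new Bin 2
  Item 0.46 -> new Bin 3
  Item 0.47 -> Bin 3 (now 0.93)
  Item 0.48 -> new Bin 4
  Item 0.59 -> new Bin 5
  Item 0.89 -> new Bin 6
  Item 0.71 -> new Bin 7
Total bins used = 7

7


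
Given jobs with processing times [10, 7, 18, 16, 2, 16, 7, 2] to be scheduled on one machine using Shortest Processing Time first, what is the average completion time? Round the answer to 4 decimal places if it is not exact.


Sort jobs by processing time (SPT order): [2, 2, 7, 7, 10, 16, 16, 18]
Compute completion times sequentially:
  Job 1: processing = 2, completes at 2
  Job 2: processing = 2, completes at 4
  Job 3: processing = 7, completes at 11
  Job 4: processing = 7, completes at 18
  Job 5: processing = 10, completes at 28
  Job 6: processing = 16, completes at 44
  Job 7: processing = 16, completes at 60
  Job 8: processing = 18, completes at 78
Sum of completion times = 245
Average completion time = 245/8 = 30.625

30.625


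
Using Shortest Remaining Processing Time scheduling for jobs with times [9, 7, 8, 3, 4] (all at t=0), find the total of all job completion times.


Since all jobs arrive at t=0, SRPT equals SPT ordering.
SPT order: [3, 4, 7, 8, 9]
Completion times:
  Job 1: p=3, C=3
  Job 2: p=4, C=7
  Job 3: p=7, C=14
  Job 4: p=8, C=22
  Job 5: p=9, C=31
Total completion time = 3 + 7 + 14 + 22 + 31 = 77

77


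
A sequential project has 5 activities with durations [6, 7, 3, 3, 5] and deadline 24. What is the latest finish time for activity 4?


LF(activity 4) = deadline - sum of successor durations
Successors: activities 5 through 5 with durations [5]
Sum of successor durations = 5
LF = 24 - 5 = 19

19


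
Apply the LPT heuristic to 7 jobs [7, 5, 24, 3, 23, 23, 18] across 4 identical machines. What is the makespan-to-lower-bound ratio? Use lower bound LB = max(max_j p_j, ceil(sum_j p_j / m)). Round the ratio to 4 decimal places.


LPT order: [24, 23, 23, 18, 7, 5, 3]
Machine loads after assignment: [24, 28, 26, 25]
LPT makespan = 28
Lower bound = max(max_job, ceil(total/4)) = max(24, 26) = 26
Ratio = 28 / 26 = 1.0769

1.0769


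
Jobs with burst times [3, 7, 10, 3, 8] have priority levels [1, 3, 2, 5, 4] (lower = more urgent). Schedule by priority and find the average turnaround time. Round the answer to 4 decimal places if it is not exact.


Sort by priority (ascending = highest first):
Order: [(1, 3), (2, 10), (3, 7), (4, 8), (5, 3)]
Completion times:
  Priority 1, burst=3, C=3
  Priority 2, burst=10, C=13
  Priority 3, burst=7, C=20
  Priority 4, burst=8, C=28
  Priority 5, burst=3, C=31
Average turnaround = 95/5 = 19.0

19.0


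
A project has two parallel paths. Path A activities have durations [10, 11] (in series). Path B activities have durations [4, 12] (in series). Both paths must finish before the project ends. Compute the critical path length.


Path A total = 10 + 11 = 21
Path B total = 4 + 12 = 16
Critical path = longest path = max(21, 16) = 21

21


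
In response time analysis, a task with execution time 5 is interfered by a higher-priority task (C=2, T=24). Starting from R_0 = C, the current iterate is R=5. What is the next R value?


R_next = C + ceil(R_prev / T_hp) * C_hp
ceil(5 / 24) = ceil(0.2083) = 1
Interference = 1 * 2 = 2
R_next = 5 + 2 = 7

7


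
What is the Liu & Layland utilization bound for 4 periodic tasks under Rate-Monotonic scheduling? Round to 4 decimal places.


Compute 2^(1/4) = 1.1892071150
Subtract 1: 1.1892071150 - 1 = 0.1892071150
Multiply by n: 4 * 0.1892071150 = 0.7568284600
Round to 4 dp: 0.7568

0.7568


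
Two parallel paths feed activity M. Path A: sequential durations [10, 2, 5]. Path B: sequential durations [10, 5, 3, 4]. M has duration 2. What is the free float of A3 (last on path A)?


ES(A3) = sum of predecessors on chain A = 12
EF(A3) = ES + duration = 12 + 5 = 17
Successor of A3 is M. ES(M) = max(sum(A), sum(B)) = max(17, 22) = 22
Free float = ES(successor) - EF(current) = 22 - 17 = 5

5


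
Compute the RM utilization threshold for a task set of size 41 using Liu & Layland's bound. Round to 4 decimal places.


Compute 2^(1/41) = 1.0170497444
Subtract 1: 1.0170497444 - 1 = 0.0170497444
Multiply by n: 41 * 0.0170497444 = 0.6990395204
Round to 4 dp: 0.6990

0.6990


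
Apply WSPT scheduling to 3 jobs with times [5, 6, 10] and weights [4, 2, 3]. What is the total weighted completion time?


Compute p/w ratios and sort ascending (WSPT): [(5, 4), (6, 2), (10, 3)]
Compute weighted completion times:
  Job (p=5,w=4): C=5, w*C=4*5=20
  Job (p=6,w=2): C=11, w*C=2*11=22
  Job (p=10,w=3): C=21, w*C=3*21=63
Total weighted completion time = 105

105


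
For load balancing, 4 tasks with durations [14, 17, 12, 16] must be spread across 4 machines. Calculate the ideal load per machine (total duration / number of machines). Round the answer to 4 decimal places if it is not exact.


Total processing time = 14 + 17 + 12 + 16 = 59
Number of machines = 4
Ideal balanced load = 59 / 4 = 14.75

14.75


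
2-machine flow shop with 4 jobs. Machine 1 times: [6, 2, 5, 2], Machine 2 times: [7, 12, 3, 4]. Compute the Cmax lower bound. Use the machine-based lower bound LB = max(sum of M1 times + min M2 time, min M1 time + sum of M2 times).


LB1 = sum(M1 times) + min(M2 times) = 15 + 3 = 18
LB2 = min(M1 times) + sum(M2 times) = 2 + 26 = 28
Lower bound = max(LB1, LB2) = max(18, 28) = 28

28


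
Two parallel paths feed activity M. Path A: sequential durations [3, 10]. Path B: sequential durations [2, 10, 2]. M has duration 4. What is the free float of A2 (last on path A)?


ES(A2) = sum of predecessors on chain A = 3
EF(A2) = ES + duration = 3 + 10 = 13
Successor of A2 is M. ES(M) = max(sum(A), sum(B)) = max(13, 14) = 14
Free float = ES(successor) - EF(current) = 14 - 13 = 1

1


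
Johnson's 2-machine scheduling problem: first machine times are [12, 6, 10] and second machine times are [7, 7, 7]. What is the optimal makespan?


Apply Johnson's rule:
  Group 1 (a <= b): [(2, 6, 7)]
  Group 2 (a > b): [(1, 12, 7), (3, 10, 7)]
Optimal job order: [2, 1, 3]
Schedule:
  Job 2: M1 done at 6, M2 done at 13
  Job 1: M1 done at 18, M2 done at 25
  Job 3: M1 done at 28, M2 done at 35
Makespan = 35

35


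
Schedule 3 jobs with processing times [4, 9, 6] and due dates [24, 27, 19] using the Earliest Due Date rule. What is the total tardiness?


Sort by due date (EDD order): [(6, 19), (4, 24), (9, 27)]
Compute completion times and tardiness:
  Job 1: p=6, d=19, C=6, tardiness=max(0,6-19)=0
  Job 2: p=4, d=24, C=10, tardiness=max(0,10-24)=0
  Job 3: p=9, d=27, C=19, tardiness=max(0,19-27)=0
Total tardiness = 0

0


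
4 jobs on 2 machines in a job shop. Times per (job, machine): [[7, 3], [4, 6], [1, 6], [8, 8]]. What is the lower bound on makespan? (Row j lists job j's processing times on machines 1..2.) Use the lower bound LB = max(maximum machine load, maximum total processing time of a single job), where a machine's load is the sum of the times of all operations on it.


Machine loads:
  Machine 1: 7 + 4 + 1 + 8 = 20
  Machine 2: 3 + 6 + 6 + 8 = 23
Max machine load = 23
Job totals:
  Job 1: 10
  Job 2: 10
  Job 3: 7
  Job 4: 16
Max job total = 16
Lower bound = max(23, 16) = 23

23


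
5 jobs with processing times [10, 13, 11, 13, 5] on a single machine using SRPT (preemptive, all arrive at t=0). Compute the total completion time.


Since all jobs arrive at t=0, SRPT equals SPT ordering.
SPT order: [5, 10, 11, 13, 13]
Completion times:
  Job 1: p=5, C=5
  Job 2: p=10, C=15
  Job 3: p=11, C=26
  Job 4: p=13, C=39
  Job 5: p=13, C=52
Total completion time = 5 + 15 + 26 + 39 + 52 = 137

137


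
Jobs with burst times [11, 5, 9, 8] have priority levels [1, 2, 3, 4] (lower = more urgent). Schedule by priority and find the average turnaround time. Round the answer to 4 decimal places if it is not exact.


Sort by priority (ascending = highest first):
Order: [(1, 11), (2, 5), (3, 9), (4, 8)]
Completion times:
  Priority 1, burst=11, C=11
  Priority 2, burst=5, C=16
  Priority 3, burst=9, C=25
  Priority 4, burst=8, C=33
Average turnaround = 85/4 = 21.25

21.25


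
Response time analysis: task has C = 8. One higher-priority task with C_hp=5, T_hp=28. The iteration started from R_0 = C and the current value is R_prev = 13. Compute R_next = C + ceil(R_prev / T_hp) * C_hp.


R_next = C + ceil(R_prev / T_hp) * C_hp
ceil(13 / 28) = ceil(0.4643) = 1
Interference = 1 * 5 = 5
R_next = 8 + 5 = 13
R_next = R_prev, so the iteration has converged (response time = 13).

13


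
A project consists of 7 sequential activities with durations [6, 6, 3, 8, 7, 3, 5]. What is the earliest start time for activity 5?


Activity 5 starts after activities 1 through 4 complete.
Predecessor durations: [6, 6, 3, 8]
ES = 6 + 6 + 3 + 8 = 23

23


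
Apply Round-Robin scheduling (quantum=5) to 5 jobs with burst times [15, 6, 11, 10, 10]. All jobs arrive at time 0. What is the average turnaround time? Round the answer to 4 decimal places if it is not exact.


Time quantum = 5
Execution trace:
  J1 runs 5 units, time = 5
  J2 runs 5 units, time = 10
  J3 runs 5 units, time = 15
  J4 runs 5 units, time = 20
  J5 runs 5 units, time = 25
  J1 runs 5 units, time = 30
  J2 runs 1 units, time = 31
  J3 runs 5 units, time = 36
  J4 runs 5 units, time = 41
  J5 runs 5 units, time = 46
  J1 runs 5 units, time = 51
  J3 runs 1 units, time = 52
Finish times: [51, 31, 52, 41, 46]
Average turnaround = 221/5 = 44.2

44.2


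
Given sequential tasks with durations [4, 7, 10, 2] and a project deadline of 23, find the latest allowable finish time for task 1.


LF(activity 1) = deadline - sum of successor durations
Successors: activities 2 through 4 with durations [7, 10, 2]
Sum of successor durations = 19
LF = 23 - 19 = 4

4


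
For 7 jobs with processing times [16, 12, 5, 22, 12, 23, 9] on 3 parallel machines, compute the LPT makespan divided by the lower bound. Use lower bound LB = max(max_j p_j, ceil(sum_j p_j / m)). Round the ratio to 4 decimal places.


LPT order: [23, 22, 16, 12, 12, 9, 5]
Machine loads after assignment: [32, 34, 33]
LPT makespan = 34
Lower bound = max(max_job, ceil(total/3)) = max(23, 33) = 33
Ratio = 34 / 33 = 1.0303

1.0303


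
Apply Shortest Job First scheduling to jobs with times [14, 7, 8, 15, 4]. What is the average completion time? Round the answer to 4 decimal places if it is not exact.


SJF order (ascending): [4, 7, 8, 14, 15]
Completion times:
  Job 1: burst=4, C=4
  Job 2: burst=7, C=11
  Job 3: burst=8, C=19
  Job 4: burst=14, C=33
  Job 5: burst=15, C=48
Average completion = 115/5 = 23.0

23.0


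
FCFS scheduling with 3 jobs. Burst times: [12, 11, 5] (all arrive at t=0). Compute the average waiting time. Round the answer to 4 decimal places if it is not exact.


FCFS order (as given): [12, 11, 5]
Waiting times:
  Job 1: wait = 0
  Job 2: wait = 12
  Job 3: wait = 23
Sum of waiting times = 35
Average waiting time = 35/3 = 11.6667

11.6667


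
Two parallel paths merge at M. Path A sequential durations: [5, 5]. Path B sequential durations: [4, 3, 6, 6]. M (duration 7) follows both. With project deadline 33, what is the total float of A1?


Forward pass: ES(A1) = sum of predecessors on chain A = 0
EF = ES + duration = 0 + 5 = 5
Backward pass: LF(M) = deadline = 33; LS(M) = 33 - 7 = 26
LF(A1) = LS(M) - sum(successors on chain A) = 26 - 5 = 21
LS = LF - duration = 21 - 5 = 16
Total float = LS - ES = 16 - 0 = 16

16


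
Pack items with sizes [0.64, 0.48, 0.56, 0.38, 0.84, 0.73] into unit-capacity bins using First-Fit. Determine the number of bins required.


Place items sequentially using First-Fit:
  Item 0.64 -> new Bin 1
  Item 0.48 -> new Bin 2
  Item 0.56 -> new Bin 3
  Item 0.38 -> Bin 2 (now 0.86)
  Item 0.84 -> new Bin 4
  Item 0.73 -> new Bin 5
Total bins used = 5

5


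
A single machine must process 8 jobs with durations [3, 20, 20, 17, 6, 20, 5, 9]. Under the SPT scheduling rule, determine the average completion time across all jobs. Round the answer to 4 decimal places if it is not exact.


Sort jobs by processing time (SPT order): [3, 5, 6, 9, 17, 20, 20, 20]
Compute completion times sequentially:
  Job 1: processing = 3, completes at 3
  Job 2: processing = 5, completes at 8
  Job 3: processing = 6, completes at 14
  Job 4: processing = 9, completes at 23
  Job 5: processing = 17, completes at 40
  Job 6: processing = 20, completes at 60
  Job 7: processing = 20, completes at 80
  Job 8: processing = 20, completes at 100
Sum of completion times = 328
Average completion time = 328/8 = 41.0

41.0


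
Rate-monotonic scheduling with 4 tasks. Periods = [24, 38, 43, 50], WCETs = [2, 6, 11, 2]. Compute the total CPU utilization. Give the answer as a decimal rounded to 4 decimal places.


Compute individual utilizations (exact fractions):
  Task 1: C/T = 2/24 = 1/12 (approx. 0.0833)
  Task 2: C/T = 6/38 = 3/19 (approx. 0.1579)
  Task 3: C/T = 11/43 (approx. 0.2558)
  Task 4: C/T = 2/50 = 1/25 (approx. 0.04)
Total utilization U = 1/12 + 3/19 + 11/43 + 1/25 = 131629/245100
Rounded to 4 decimal places: U = 0.5370
RM (Liu & Layland) bound for 4 tasks = 0.756828; compare with U = 131629/245100 (approx. 0.537042)
U <= bound, so schedulable by RM sufficient condition.

0.5370


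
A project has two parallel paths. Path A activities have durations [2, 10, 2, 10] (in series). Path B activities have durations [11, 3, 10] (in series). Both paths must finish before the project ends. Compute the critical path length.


Path A total = 2 + 10 + 2 + 10 = 24
Path B total = 11 + 3 + 10 = 24
Critical path = longest path = max(24, 24) = 24

24


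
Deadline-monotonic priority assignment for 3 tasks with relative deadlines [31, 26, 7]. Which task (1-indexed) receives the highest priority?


Sort tasks by relative deadline (ascending):
  Task 3: deadline = 7
  Task 2: deadline = 26
  Task 1: deadline = 31
Priority order (highest first): [3, 2, 1]
Highest priority task = 3

3


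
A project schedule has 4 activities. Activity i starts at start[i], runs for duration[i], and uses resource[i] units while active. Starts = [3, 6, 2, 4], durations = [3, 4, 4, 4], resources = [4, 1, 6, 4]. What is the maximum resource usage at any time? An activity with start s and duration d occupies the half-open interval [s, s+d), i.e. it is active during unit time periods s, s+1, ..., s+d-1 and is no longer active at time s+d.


Each activity i is active on [start_i, start_i + duration_i).
Compute total resource usage per time slot:
  t=0: active resources = [], total = 0
  t=1: active resources = [], total = 0
  t=2: active resources = [6], total = 6
  t=3: active resources = [4, 6], total = 10
  t=4: active resources = [4, 6, 4], total = 14
  t=5: active resources = [4, 6, 4], total = 14
  t=6: active resources = [1, 4], total = 5
  t=7: active resources = [1, 4], total = 5
  t=8: active resources = [1], total = 1
  t=9: active resources = [1], total = 1
Peak resource demand = 14

14


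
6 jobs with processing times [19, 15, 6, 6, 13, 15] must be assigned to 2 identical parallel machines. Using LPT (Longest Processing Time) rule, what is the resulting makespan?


Sort jobs in decreasing order (LPT): [19, 15, 15, 13, 6, 6]
Assign each job to the least loaded machine:
  Machine 1: jobs [19, 13, 6], load = 38
  Machine 2: jobs [15, 15, 6], load = 36
Makespan = max load = 38

38


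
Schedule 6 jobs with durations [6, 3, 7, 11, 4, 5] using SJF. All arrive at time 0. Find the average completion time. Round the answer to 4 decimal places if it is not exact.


SJF order (ascending): [3, 4, 5, 6, 7, 11]
Completion times:
  Job 1: burst=3, C=3
  Job 2: burst=4, C=7
  Job 3: burst=5, C=12
  Job 4: burst=6, C=18
  Job 5: burst=7, C=25
  Job 6: burst=11, C=36
Average completion = 101/6 = 16.8333

16.8333


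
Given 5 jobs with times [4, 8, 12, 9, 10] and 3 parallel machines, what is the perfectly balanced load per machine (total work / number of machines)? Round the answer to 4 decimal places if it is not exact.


Total processing time = 4 + 8 + 12 + 9 + 10 = 43
Number of machines = 3
Ideal balanced load = 43 / 3 = 14.3333

14.3333


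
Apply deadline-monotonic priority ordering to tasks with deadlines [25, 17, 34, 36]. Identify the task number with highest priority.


Sort tasks by relative deadline (ascending):
  Task 2: deadline = 17
  Task 1: deadline = 25
  Task 3: deadline = 34
  Task 4: deadline = 36
Priority order (highest first): [2, 1, 3, 4]
Highest priority task = 2

2


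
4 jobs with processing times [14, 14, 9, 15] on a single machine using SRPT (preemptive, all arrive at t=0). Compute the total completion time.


Since all jobs arrive at t=0, SRPT equals SPT ordering.
SPT order: [9, 14, 14, 15]
Completion times:
  Job 1: p=9, C=9
  Job 2: p=14, C=23
  Job 3: p=14, C=37
  Job 4: p=15, C=52
Total completion time = 9 + 23 + 37 + 52 = 121

121


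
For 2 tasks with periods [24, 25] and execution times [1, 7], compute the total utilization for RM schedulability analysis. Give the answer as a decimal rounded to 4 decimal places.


Compute individual utilizations (exact fractions):
  Task 1: C/T = 1/24 (approx. 0.0417)
  Task 2: C/T = 7/25 (approx. 0.28)
Total utilization U = 1/24 + 7/25 = 193/600
Rounded to 4 decimal places: U = 0.3217
RM (Liu & Layland) bound for 2 tasks = 0.828427; compare with U = 193/600 (approx. 0.321667)
U <= bound, so schedulable by RM sufficient condition.

0.3217


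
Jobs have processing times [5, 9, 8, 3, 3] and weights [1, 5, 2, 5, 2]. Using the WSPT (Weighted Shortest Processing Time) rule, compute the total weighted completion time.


Compute p/w ratios and sort ascending (WSPT): [(3, 5), (3, 2), (9, 5), (8, 2), (5, 1)]
Compute weighted completion times:
  Job (p=3,w=5): C=3, w*C=5*3=15
  Job (p=3,w=2): C=6, w*C=2*6=12
  Job (p=9,w=5): C=15, w*C=5*15=75
  Job (p=8,w=2): C=23, w*C=2*23=46
  Job (p=5,w=1): C=28, w*C=1*28=28
Total weighted completion time = 176

176


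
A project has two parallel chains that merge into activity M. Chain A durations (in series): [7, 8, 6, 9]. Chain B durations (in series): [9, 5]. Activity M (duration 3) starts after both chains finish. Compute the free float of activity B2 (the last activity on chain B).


ES(B2) = sum of predecessors on chain B = 9
EF(B2) = ES + duration = 9 + 5 = 14
Successor of B2 is M. ES(M) = max(sum(A), sum(B)) = max(30, 14) = 30
Free float = ES(successor) - EF(current) = 30 - 14 = 16

16


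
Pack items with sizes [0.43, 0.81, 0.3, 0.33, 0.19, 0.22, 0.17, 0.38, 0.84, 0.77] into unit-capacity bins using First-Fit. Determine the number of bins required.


Place items sequentially using First-Fit:
  Item 0.43 -> new Bin 1
  Item 0.81 -> new Bin 2
  Item 0.3 -> Bin 1 (now 0.73)
  Item 0.33 -> new Bin 3
  Item 0.19 -> Bin 1 (now 0.92)
  Item 0.22 -> Bin 3 (now 0.55)
  Item 0.17 -> Bin 2 (now 0.98)
  Item 0.38 -> Bin 3 (now 0.93)
  Item 0.84 -> new Bin 4
  Item 0.77 -> new Bin 5
Total bins used = 5

5


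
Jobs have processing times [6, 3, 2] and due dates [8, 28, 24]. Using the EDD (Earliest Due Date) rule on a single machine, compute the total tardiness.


Sort by due date (EDD order): [(6, 8), (2, 24), (3, 28)]
Compute completion times and tardiness:
  Job 1: p=6, d=8, C=6, tardiness=max(0,6-8)=0
  Job 2: p=2, d=24, C=8, tardiness=max(0,8-24)=0
  Job 3: p=3, d=28, C=11, tardiness=max(0,11-28)=0
Total tardiness = 0

0


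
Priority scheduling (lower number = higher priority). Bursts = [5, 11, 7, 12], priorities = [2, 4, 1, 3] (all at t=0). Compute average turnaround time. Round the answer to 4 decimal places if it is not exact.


Sort by priority (ascending = highest first):
Order: [(1, 7), (2, 5), (3, 12), (4, 11)]
Completion times:
  Priority 1, burst=7, C=7
  Priority 2, burst=5, C=12
  Priority 3, burst=12, C=24
  Priority 4, burst=11, C=35
Average turnaround = 78/4 = 19.5

19.5


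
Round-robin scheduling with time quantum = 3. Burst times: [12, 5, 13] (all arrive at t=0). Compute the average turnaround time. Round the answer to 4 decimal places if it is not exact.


Time quantum = 3
Execution trace:
  J1 runs 3 units, time = 3
  J2 runs 3 units, time = 6
  J3 runs 3 units, time = 9
  J1 runs 3 units, time = 12
  J2 runs 2 units, time = 14
  J3 runs 3 units, time = 17
  J1 runs 3 units, time = 20
  J3 runs 3 units, time = 23
  J1 runs 3 units, time = 26
  J3 runs 3 units, time = 29
  J3 runs 1 units, time = 30
Finish times: [26, 14, 30]
Average turnaround = 70/3 = 23.3333

23.3333


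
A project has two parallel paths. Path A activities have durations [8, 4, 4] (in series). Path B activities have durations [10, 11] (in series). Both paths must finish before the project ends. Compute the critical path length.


Path A total = 8 + 4 + 4 = 16
Path B total = 10 + 11 = 21
Critical path = longest path = max(16, 21) = 21

21


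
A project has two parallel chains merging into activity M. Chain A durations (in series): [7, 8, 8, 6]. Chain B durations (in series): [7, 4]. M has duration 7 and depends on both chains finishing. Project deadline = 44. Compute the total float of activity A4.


Forward pass: ES(A4) = sum of predecessors on chain A = 23
EF = ES + duration = 23 + 6 = 29
Backward pass: LF(M) = deadline = 44; LS(M) = 44 - 7 = 37
LF(A4) = LS(M) - sum(successors on chain A) = 37 - 0 = 37
LS = LF - duration = 37 - 6 = 31
Total float = LS - ES = 31 - 23 = 8

8


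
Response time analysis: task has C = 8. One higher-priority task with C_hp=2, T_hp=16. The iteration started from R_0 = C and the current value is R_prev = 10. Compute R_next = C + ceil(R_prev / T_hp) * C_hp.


R_next = C + ceil(R_prev / T_hp) * C_hp
ceil(10 / 16) = ceil(0.625) = 1
Interference = 1 * 2 = 2
R_next = 8 + 2 = 10
R_next = R_prev, so the iteration has converged (response time = 10).

10


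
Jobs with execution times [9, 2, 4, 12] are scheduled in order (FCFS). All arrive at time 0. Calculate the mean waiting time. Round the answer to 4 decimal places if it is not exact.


FCFS order (as given): [9, 2, 4, 12]
Waiting times:
  Job 1: wait = 0
  Job 2: wait = 9
  Job 3: wait = 11
  Job 4: wait = 15
Sum of waiting times = 35
Average waiting time = 35/4 = 8.75

8.75


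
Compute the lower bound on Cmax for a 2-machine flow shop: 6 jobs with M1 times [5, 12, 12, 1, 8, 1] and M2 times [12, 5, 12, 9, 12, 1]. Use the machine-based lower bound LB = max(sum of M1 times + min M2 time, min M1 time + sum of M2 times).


LB1 = sum(M1 times) + min(M2 times) = 39 + 1 = 40
LB2 = min(M1 times) + sum(M2 times) = 1 + 51 = 52
Lower bound = max(LB1, LB2) = max(40, 52) = 52

52


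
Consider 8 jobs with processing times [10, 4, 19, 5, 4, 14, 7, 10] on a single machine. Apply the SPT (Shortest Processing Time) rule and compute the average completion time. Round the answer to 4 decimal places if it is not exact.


Sort jobs by processing time (SPT order): [4, 4, 5, 7, 10, 10, 14, 19]
Compute completion times sequentially:
  Job 1: processing = 4, completes at 4
  Job 2: processing = 4, completes at 8
  Job 3: processing = 5, completes at 13
  Job 4: processing = 7, completes at 20
  Job 5: processing = 10, completes at 30
  Job 6: processing = 10, completes at 40
  Job 7: processing = 14, completes at 54
  Job 8: processing = 19, completes at 73
Sum of completion times = 242
Average completion time = 242/8 = 30.25

30.25


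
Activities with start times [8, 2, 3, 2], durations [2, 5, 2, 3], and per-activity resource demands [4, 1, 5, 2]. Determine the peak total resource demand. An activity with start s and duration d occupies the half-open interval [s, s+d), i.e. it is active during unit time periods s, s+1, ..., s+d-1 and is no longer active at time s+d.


Each activity i is active on [start_i, start_i + duration_i).
Compute total resource usage per time slot:
  t=0: active resources = [], total = 0
  t=1: active resources = [], total = 0
  t=2: active resources = [1, 2], total = 3
  t=3: active resources = [1, 5, 2], total = 8
  t=4: active resources = [1, 5, 2], total = 8
  t=5: active resources = [1], total = 1
  t=6: active resources = [1], total = 1
  t=7: active resources = [], total = 0
  t=8: active resources = [4], total = 4
  t=9: active resources = [4], total = 4
Peak resource demand = 8

8


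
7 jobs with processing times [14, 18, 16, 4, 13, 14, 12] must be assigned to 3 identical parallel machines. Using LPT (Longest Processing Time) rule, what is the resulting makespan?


Sort jobs in decreasing order (LPT): [18, 16, 14, 14, 13, 12, 4]
Assign each job to the least loaded machine:
  Machine 1: jobs [18, 12], load = 30
  Machine 2: jobs [16, 13], load = 29
  Machine 3: jobs [14, 14, 4], load = 32
Makespan = max load = 32

32


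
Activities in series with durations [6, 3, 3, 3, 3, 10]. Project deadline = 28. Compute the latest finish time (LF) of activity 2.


LF(activity 2) = deadline - sum of successor durations
Successors: activities 3 through 6 with durations [3, 3, 3, 10]
Sum of successor durations = 19
LF = 28 - 19 = 9

9


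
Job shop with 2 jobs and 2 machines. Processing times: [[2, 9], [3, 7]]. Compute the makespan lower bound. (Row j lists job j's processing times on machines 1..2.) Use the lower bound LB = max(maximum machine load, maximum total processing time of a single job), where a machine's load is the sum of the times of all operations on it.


Machine loads:
  Machine 1: 2 + 3 = 5
  Machine 2: 9 + 7 = 16
Max machine load = 16
Job totals:
  Job 1: 11
  Job 2: 10
Max job total = 11
Lower bound = max(16, 11) = 16

16


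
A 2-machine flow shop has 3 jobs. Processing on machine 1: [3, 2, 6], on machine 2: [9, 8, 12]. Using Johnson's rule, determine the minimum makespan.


Apply Johnson's rule:
  Group 1 (a <= b): [(2, 2, 8), (1, 3, 9), (3, 6, 12)]
  Group 2 (a > b): []
Optimal job order: [2, 1, 3]
Schedule:
  Job 2: M1 done at 2, M2 done at 10
  Job 1: M1 done at 5, M2 done at 19
  Job 3: M1 done at 11, M2 done at 31
Makespan = 31

31


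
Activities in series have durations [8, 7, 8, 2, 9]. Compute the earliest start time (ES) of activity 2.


Activity 2 starts after activities 1 through 1 complete.
Predecessor durations: [8]
ES = 8 = 8

8


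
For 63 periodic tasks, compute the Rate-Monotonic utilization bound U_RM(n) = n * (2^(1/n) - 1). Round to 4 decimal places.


Compute 2^(1/63) = 1.0110630845
Subtract 1: 1.0110630845 - 1 = 0.0110630845
Multiply by n: 63 * 0.0110630845 = 0.6969743235
Round to 4 dp: 0.6970

0.6970


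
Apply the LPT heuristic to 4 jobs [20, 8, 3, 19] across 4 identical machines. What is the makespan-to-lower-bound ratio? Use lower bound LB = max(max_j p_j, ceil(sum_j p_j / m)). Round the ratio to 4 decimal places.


LPT order: [20, 19, 8, 3]
Machine loads after assignment: [20, 19, 8, 3]
LPT makespan = 20
Lower bound = max(max_job, ceil(total/4)) = max(20, 13) = 20
Ratio = 20 / 20 = 1.0

1.0


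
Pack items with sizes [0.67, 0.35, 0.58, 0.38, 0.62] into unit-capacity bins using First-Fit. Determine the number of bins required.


Place items sequentially using First-Fit:
  Item 0.67 -> new Bin 1
  Item 0.35 -> new Bin 2
  Item 0.58 -> Bin 2 (now 0.93)
  Item 0.38 -> new Bin 3
  Item 0.62 -> Bin 3 (now 1.0)
Total bins used = 3

3


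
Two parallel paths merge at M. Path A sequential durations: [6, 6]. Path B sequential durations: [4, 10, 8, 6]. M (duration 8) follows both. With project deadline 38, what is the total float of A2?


Forward pass: ES(A2) = sum of predecessors on chain A = 6
EF = ES + duration = 6 + 6 = 12
Backward pass: LF(M) = deadline = 38; LS(M) = 38 - 8 = 30
LF(A2) = LS(M) - sum(successors on chain A) = 30 - 0 = 30
LS = LF - duration = 30 - 6 = 24
Total float = LS - ES = 24 - 6 = 18

18


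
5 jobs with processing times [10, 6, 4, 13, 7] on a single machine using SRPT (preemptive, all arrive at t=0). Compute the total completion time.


Since all jobs arrive at t=0, SRPT equals SPT ordering.
SPT order: [4, 6, 7, 10, 13]
Completion times:
  Job 1: p=4, C=4
  Job 2: p=6, C=10
  Job 3: p=7, C=17
  Job 4: p=10, C=27
  Job 5: p=13, C=40
Total completion time = 4 + 10 + 17 + 27 + 40 = 98

98


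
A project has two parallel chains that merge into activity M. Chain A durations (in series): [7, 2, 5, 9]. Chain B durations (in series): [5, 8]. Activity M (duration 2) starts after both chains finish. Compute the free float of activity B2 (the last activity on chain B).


ES(B2) = sum of predecessors on chain B = 5
EF(B2) = ES + duration = 5 + 8 = 13
Successor of B2 is M. ES(M) = max(sum(A), sum(B)) = max(23, 13) = 23
Free float = ES(successor) - EF(current) = 23 - 13 = 10

10


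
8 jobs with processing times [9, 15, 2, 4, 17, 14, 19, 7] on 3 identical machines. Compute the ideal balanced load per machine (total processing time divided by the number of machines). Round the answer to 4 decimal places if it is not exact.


Total processing time = 9 + 15 + 2 + 4 + 17 + 14 + 19 + 7 = 87
Number of machines = 3
Ideal balanced load = 87 / 3 = 29.0

29.0


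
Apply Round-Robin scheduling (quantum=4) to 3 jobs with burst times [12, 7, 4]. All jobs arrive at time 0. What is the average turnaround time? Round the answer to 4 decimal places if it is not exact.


Time quantum = 4
Execution trace:
  J1 runs 4 units, time = 4
  J2 runs 4 units, time = 8
  J3 runs 4 units, time = 12
  J1 runs 4 units, time = 16
  J2 runs 3 units, time = 19
  J1 runs 4 units, time = 23
Finish times: [23, 19, 12]
Average turnaround = 54/3 = 18.0

18.0


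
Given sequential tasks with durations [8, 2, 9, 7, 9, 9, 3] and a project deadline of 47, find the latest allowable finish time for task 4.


LF(activity 4) = deadline - sum of successor durations
Successors: activities 5 through 7 with durations [9, 9, 3]
Sum of successor durations = 21
LF = 47 - 21 = 26

26


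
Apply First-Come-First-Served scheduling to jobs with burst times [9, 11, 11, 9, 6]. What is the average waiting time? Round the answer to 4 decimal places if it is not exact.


FCFS order (as given): [9, 11, 11, 9, 6]
Waiting times:
  Job 1: wait = 0
  Job 2: wait = 9
  Job 3: wait = 20
  Job 4: wait = 31
  Job 5: wait = 40
Sum of waiting times = 100
Average waiting time = 100/5 = 20.0

20.0


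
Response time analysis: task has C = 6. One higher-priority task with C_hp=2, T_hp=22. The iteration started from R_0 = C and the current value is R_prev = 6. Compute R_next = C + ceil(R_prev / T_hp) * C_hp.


R_next = C + ceil(R_prev / T_hp) * C_hp
ceil(6 / 22) = ceil(0.2727) = 1
Interference = 1 * 2 = 2
R_next = 6 + 2 = 8

8


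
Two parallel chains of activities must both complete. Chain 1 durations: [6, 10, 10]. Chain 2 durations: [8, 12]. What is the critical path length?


Path A total = 6 + 10 + 10 = 26
Path B total = 8 + 12 = 20
Critical path = longest path = max(26, 20) = 26

26


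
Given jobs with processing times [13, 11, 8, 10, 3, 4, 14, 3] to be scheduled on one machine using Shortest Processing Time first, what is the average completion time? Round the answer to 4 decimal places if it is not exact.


Sort jobs by processing time (SPT order): [3, 3, 4, 8, 10, 11, 13, 14]
Compute completion times sequentially:
  Job 1: processing = 3, completes at 3
  Job 2: processing = 3, completes at 6
  Job 3: processing = 4, completes at 10
  Job 4: processing = 8, completes at 18
  Job 5: processing = 10, completes at 28
  Job 6: processing = 11, completes at 39
  Job 7: processing = 13, completes at 52
  Job 8: processing = 14, completes at 66
Sum of completion times = 222
Average completion time = 222/8 = 27.75

27.75


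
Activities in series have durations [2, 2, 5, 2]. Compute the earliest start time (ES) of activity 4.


Activity 4 starts after activities 1 through 3 complete.
Predecessor durations: [2, 2, 5]
ES = 2 + 2 + 5 = 9

9


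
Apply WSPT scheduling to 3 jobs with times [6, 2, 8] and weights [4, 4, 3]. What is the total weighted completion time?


Compute p/w ratios and sort ascending (WSPT): [(2, 4), (6, 4), (8, 3)]
Compute weighted completion times:
  Job (p=2,w=4): C=2, w*C=4*2=8
  Job (p=6,w=4): C=8, w*C=4*8=32
  Job (p=8,w=3): C=16, w*C=3*16=48
Total weighted completion time = 88

88


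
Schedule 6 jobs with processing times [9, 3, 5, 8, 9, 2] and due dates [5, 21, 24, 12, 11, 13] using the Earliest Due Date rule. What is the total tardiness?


Sort by due date (EDD order): [(9, 5), (9, 11), (8, 12), (2, 13), (3, 21), (5, 24)]
Compute completion times and tardiness:
  Job 1: p=9, d=5, C=9, tardiness=max(0,9-5)=4
  Job 2: p=9, d=11, C=18, tardiness=max(0,18-11)=7
  Job 3: p=8, d=12, C=26, tardiness=max(0,26-12)=14
  Job 4: p=2, d=13, C=28, tardiness=max(0,28-13)=15
  Job 5: p=3, d=21, C=31, tardiness=max(0,31-21)=10
  Job 6: p=5, d=24, C=36, tardiness=max(0,36-24)=12
Total tardiness = 62

62


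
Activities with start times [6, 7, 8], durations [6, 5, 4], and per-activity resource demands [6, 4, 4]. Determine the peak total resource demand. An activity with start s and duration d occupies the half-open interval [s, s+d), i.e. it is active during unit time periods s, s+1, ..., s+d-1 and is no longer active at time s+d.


Each activity i is active on [start_i, start_i + duration_i).
Compute total resource usage per time slot:
  t=0: active resources = [], total = 0
  t=1: active resources = [], total = 0
  t=2: active resources = [], total = 0
  t=3: active resources = [], total = 0
  t=4: active resources = [], total = 0
  t=5: active resources = [], total = 0
  t=6: active resources = [6], total = 6
  t=7: active resources = [6, 4], total = 10
  t=8: active resources = [6, 4, 4], total = 14
  t=9: active resources = [6, 4, 4], total = 14
  t=10: active resources = [6, 4, 4], total = 14
  t=11: active resources = [6, 4, 4], total = 14
Peak resource demand = 14

14


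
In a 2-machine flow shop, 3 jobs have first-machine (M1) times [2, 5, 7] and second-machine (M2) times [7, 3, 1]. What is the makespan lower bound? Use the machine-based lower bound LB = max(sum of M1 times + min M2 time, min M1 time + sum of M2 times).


LB1 = sum(M1 times) + min(M2 times) = 14 + 1 = 15
LB2 = min(M1 times) + sum(M2 times) = 2 + 11 = 13
Lower bound = max(LB1, LB2) = max(15, 13) = 15

15


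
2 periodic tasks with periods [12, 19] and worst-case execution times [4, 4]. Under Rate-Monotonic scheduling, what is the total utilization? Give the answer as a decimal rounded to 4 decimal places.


Compute individual utilizations (exact fractions):
  Task 1: C/T = 4/12 = 1/3 (approx. 0.3333)
  Task 2: C/T = 4/19 (approx. 0.2105)
Total utilization U = 1/3 + 4/19 = 31/57
Rounded to 4 decimal places: U = 0.5439
RM (Liu & Layland) bound for 2 tasks = 0.828427; compare with U = 31/57 (approx. 0.543860)
U <= bound, so schedulable by RM sufficient condition.

0.5439


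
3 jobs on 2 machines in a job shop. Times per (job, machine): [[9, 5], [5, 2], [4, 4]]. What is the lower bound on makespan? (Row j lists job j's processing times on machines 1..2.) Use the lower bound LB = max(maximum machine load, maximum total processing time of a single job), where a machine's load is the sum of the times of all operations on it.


Machine loads:
  Machine 1: 9 + 5 + 4 = 18
  Machine 2: 5 + 2 + 4 = 11
Max machine load = 18
Job totals:
  Job 1: 14
  Job 2: 7
  Job 3: 8
Max job total = 14
Lower bound = max(18, 14) = 18

18


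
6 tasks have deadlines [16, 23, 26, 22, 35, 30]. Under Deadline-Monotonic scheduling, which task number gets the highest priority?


Sort tasks by relative deadline (ascending):
  Task 1: deadline = 16
  Task 4: deadline = 22
  Task 2: deadline = 23
  Task 3: deadline = 26
  Task 6: deadline = 30
  Task 5: deadline = 35
Priority order (highest first): [1, 4, 2, 3, 6, 5]
Highest priority task = 1

1


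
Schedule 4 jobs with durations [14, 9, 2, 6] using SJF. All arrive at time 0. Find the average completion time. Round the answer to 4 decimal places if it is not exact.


SJF order (ascending): [2, 6, 9, 14]
Completion times:
  Job 1: burst=2, C=2
  Job 2: burst=6, C=8
  Job 3: burst=9, C=17
  Job 4: burst=14, C=31
Average completion = 58/4 = 14.5

14.5


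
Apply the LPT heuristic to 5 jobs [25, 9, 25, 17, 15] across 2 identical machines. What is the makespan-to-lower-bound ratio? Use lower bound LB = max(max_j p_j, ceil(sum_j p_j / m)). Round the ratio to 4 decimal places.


LPT order: [25, 25, 17, 15, 9]
Machine loads after assignment: [42, 49]
LPT makespan = 49
Lower bound = max(max_job, ceil(total/2)) = max(25, 46) = 46
Ratio = 49 / 46 = 1.0652

1.0652


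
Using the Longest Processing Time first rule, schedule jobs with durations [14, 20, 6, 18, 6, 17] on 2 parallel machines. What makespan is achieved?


Sort jobs in decreasing order (LPT): [20, 18, 17, 14, 6, 6]
Assign each job to the least loaded machine:
  Machine 1: jobs [20, 14, 6], load = 40
  Machine 2: jobs [18, 17, 6], load = 41
Makespan = max load = 41

41


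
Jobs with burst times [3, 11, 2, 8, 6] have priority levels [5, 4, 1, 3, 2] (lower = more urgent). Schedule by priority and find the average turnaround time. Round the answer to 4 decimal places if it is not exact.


Sort by priority (ascending = highest first):
Order: [(1, 2), (2, 6), (3, 8), (4, 11), (5, 3)]
Completion times:
  Priority 1, burst=2, C=2
  Priority 2, burst=6, C=8
  Priority 3, burst=8, C=16
  Priority 4, burst=11, C=27
  Priority 5, burst=3, C=30
Average turnaround = 83/5 = 16.6

16.6


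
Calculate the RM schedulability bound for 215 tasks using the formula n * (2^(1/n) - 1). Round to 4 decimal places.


Compute 2^(1/215) = 1.0032291429
Subtract 1: 1.0032291429 - 1 = 0.0032291429
Multiply by n: 215 * 0.0032291429 = 0.6942657235
Round to 4 dp: 0.6943

0.6943
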